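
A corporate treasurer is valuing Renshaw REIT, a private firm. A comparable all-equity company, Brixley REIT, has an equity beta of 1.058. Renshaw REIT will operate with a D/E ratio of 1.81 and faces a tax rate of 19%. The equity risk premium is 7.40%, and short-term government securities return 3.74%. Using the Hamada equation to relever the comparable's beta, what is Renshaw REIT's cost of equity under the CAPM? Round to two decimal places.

β_L = β_U × [1 + (1 − t)(D/E)] = 1.058 × [1 + (1 − 0.19) × 1.81]
    = 1.058 × [1 + 0.81 × 1.81] = 1.058 × 2.4661 = 2.6091
E(R) = R_f + β_L × MRP = 3.74% + 2.6091 × 7.40% = 23.05%

23.05%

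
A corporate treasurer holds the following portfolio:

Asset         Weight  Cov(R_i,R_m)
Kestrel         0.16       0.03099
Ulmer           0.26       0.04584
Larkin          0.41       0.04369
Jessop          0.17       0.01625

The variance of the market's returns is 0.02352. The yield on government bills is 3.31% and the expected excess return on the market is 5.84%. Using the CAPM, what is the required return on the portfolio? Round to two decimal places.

12.63%

β_Kestrel = 0.03099 / 0.02352 = 1.3176
β_Ulmer = 0.04584 / 0.02352 = 1.9490
β_Larkin = 0.04369 / 0.02352 = 1.8576
β_Jessop = 0.01625 / 0.02352 = 0.6909
β_P = Σ w_i β_i = 0.16×1.3176 + 0.26×1.9490 + 0.41×1.8576 + 0.17×0.6909 = 1.5966
E(R_P) = R_f + β_P × MRP = 3.31% + 1.5966 × 5.84% = 12.63%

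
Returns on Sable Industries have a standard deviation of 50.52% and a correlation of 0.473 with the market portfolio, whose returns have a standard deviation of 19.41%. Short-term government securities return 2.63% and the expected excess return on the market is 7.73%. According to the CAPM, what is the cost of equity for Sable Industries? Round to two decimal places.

12.15%

β = ρ × σ_i / σ_m = 0.473 × 50.52% / 19.41% = 1.2311
E(R) = 2.63% + 1.2311 × 7.73% = 12.15%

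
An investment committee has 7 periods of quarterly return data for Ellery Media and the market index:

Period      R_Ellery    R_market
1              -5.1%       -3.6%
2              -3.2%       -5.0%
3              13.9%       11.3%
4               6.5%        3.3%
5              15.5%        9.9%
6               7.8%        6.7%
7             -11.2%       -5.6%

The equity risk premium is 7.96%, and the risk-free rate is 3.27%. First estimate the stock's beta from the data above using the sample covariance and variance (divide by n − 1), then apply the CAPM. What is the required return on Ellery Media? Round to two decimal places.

14.14%

Mean R_i = (-5.1 − 3.2 + 13.9 + 6.5 + 15.5 + 7.8 − 11.2) / 7 = 3.4571%
Mean R_m = (-3.6 − 5.0 + 11.3 + 3.3 + 9.9 + 6.7 − 5.6) / 7 = 2.4286%
Σ(R_i − R̄_i)(R_m − R̄_m) = 422.5386  ⇒  Cov = 422.5386 / 6 = 70.4231
Σ(R_m − R̄_m)² = 309.5143  ⇒  Var(R_m) = 309.5143 / 6 = 51.5857
β = Cov / Var(R_m) = 70.4231 / 51.5857 = 1.3652
E(R) = R_f + β × MRP = 3.27% + 1.3652 × 7.96% = 14.14%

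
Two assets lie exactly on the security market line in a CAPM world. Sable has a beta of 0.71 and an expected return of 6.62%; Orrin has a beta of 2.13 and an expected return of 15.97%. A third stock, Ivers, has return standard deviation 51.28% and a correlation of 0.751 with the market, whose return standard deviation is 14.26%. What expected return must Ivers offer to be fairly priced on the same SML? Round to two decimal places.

19.73%

MRP = (15.97% − 6.62%) / (2.13 − 0.71) = 6.5845%
R_f = 6.62% − 0.71 × 6.5845% = 1.9450%
β_Ivers = ρ·σ_i/σ_m = 0.751 × 51.28 / 14.26 = 2.7007
E(R_Ivers) = R_f + β × MRP = 1.9450% + 2.7007 × 6.5845% = 19.73%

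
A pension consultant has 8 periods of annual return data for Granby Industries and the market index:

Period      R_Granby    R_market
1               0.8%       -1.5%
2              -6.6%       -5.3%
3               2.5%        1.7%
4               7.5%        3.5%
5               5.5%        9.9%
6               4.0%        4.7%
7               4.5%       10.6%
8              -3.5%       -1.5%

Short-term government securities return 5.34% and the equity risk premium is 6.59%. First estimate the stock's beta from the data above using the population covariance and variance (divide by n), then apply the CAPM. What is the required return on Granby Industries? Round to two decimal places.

9.85%

Mean R_i = (0.8 − 6.6 + 2.5 + 7.5 + 5.5 + 4.0 + 4.5 − 3.5) / 8 = 1.8375%
Mean R_m = (-1.5 − 5.3 + 1.7 + 3.5 + 9.9 + 4.7 + 10.6 − 1.5) / 8 = 2.7625%
Σ(R_i − R̄_i)(R_m − R̄_m) = 149.8713  ⇒  Cov = 149.8713 / 8 = 18.7339
Σ(R_m − R̄_m)² = 219.1388  ⇒  Var(R_m) = 219.1388 / 8 = 27.3924
β = Cov / Var(R_m) = 18.7339 / 27.3924 = 0.6839
E(R) = R_f + β × MRP = 5.34% + 0.6839 × 6.59% = 9.85%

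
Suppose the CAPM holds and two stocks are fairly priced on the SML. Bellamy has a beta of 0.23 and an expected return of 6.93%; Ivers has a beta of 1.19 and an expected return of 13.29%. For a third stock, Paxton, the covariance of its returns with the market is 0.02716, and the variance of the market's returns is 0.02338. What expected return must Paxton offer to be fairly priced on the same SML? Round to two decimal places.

MRP = (13.29% − 6.93%) / (1.19 − 0.23) = 6.6250%
R_f = 6.93% − 0.23 × 6.6250% = 5.4063%
β_Paxton = Cov / Var(R_m) = 0.02716 / 0.02338 = 1.1617
E(R_Paxton) = R_f + β × MRP = 5.4063% + 1.1617 × 6.6250% = 13.10%

13.10%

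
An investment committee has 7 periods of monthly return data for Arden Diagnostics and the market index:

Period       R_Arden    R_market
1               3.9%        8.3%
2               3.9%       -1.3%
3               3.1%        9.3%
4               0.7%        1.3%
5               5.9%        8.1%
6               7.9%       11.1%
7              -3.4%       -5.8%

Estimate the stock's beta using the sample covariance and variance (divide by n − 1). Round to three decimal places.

Mean R_i = (3.9 + 3.9 + 3.1 + 0.7 + 5.9 + 7.9 − 3.4) / 7 = 3.1429%
Mean R_m = (8.3 − 1.3 + 9.3 + 1.3 + 8.1 + 11.1 − 5.8) / 7 = 4.4286%
Σ(R_i − R̄_i)(R_m − R̄_m) = 114.8114  ⇒  Cov = 114.8114 / 6 = 19.1352
Σ(R_m − R̄_m)² = 243.9343  ⇒  Var(R_m) = 243.9343 / 6 = 40.6557
β = Cov / Var(R_m) = 19.1352 / 40.6557 = 0.4707

0.471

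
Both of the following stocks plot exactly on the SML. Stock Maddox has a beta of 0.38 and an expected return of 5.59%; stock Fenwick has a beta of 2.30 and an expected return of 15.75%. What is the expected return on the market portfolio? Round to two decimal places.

Both satisfy E(R) = R_f + β·MRP, so the slope of the SML is
MRP = (15.75% − 5.59%) / (2.30 − 0.38) = 10.16% / 1.92 = 5.2917%
R_f = E(R_Maddox) − β_Maddox·MRP = 5.59% − 0.38 × 5.2917% = 3.5792%
E(R_m) = R_f + MRP = 3.5792% + 5.2917% = 8.87%

8.87%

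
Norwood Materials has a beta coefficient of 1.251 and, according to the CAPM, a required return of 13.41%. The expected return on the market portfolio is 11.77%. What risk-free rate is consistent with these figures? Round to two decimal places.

5.24%

E(R) = R_f + β(E(R_m) − R_f) = R_f(1 − β) + β·E(R_m)
13.41% = R_f × (1 − 1.251) + 1.251 × 11.77%
13.41% = R_f × -0.251 + 14.72427%
R_f = (13.41% − 14.72427%) / -0.251 = 5.24%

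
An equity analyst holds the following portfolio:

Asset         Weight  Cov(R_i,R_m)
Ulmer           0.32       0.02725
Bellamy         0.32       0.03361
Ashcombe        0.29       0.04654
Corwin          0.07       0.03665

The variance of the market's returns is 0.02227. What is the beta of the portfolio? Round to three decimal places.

β_Ulmer = 0.02725 / 0.02227 = 1.2236
β_Bellamy = 0.03361 / 0.02227 = 1.5092
β_Ashcombe = 0.04654 / 0.02227 = 2.0898
β_Corwin = 0.03665 / 0.02227 = 1.6457
β_P = Σ w_i β_i = 0.32×1.2236 + 0.32×1.5092 + 0.29×2.0898 + 0.07×1.6457 = 1.5957

1.596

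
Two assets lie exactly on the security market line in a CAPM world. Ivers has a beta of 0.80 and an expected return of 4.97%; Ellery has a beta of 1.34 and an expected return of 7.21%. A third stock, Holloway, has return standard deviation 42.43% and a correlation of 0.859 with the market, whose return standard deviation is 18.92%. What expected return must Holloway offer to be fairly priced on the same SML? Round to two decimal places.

9.64%

MRP = (7.21% − 4.97%) / (1.34 − 0.80) = 4.1481%
R_f = 4.97% − 0.80 × 4.1481% = 1.6515%
β_Holloway = ρ·σ_i/σ_m = 0.859 × 42.43 / 18.92 = 1.9264
E(R_Holloway) = R_f + β × MRP = 1.6515% + 1.9264 × 4.1481% = 9.64%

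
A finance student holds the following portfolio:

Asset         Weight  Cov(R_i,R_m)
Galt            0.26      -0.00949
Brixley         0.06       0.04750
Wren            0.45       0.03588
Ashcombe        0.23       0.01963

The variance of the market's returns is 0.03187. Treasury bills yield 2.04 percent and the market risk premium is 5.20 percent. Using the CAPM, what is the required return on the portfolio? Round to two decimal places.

5.47%

β_Galt = -0.00949 / 0.03187 = -0.2978
β_Brixley = 0.04750 / 0.03187 = 1.4904
β_Wren = 0.03588 / 0.03187 = 1.1258
β_Ashcombe = 0.01963 / 0.03187 = 0.6159
β_P = Σ w_i β_i = 0.26×-0.2978 + 0.06×1.4904 + 0.45×1.1258 + 0.23×0.6159 = 0.6603
E(R_P) = R_f + β_P × MRP = 2.04% + 0.6603 × 5.20% = 5.47%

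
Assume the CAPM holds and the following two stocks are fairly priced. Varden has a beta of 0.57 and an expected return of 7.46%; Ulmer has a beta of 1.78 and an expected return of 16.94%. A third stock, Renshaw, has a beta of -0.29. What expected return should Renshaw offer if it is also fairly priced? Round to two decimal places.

MRP (SML slope) = (16.94% − 7.46%) / (1.78 − 0.57) = 9.48% / 1.21 = 7.8347%
R_f (intercept) = 7.46% − 0.57 × 7.8347% = 2.9942%
E(R_Renshaw) = R_f + β × MRP = 2.9942% + -0.29 × 7.8347% = 0.72%

0.72%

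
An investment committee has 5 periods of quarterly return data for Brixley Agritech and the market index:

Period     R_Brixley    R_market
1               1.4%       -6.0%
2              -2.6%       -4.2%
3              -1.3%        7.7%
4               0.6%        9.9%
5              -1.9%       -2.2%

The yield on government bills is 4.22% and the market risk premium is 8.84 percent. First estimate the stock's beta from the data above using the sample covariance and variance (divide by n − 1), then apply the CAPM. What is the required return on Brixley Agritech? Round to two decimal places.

Mean R_i = (1.4 − 2.6 − 1.3 + 0.6 − 1.9) / 5 = -0.7600%
Mean R_m = (-6.0 − 4.2 + 7.7 + 9.9 − 2.2) / 5 = 1.0400%
Σ(R_i − R̄_i)(R_m − R̄_m) = 6.5820  ⇒  Cov = 6.5820 / 4 = 1.6455
Σ(R_m − R̄_m)² = 210.3720  ⇒  Var(R_m) = 210.3720 / 4 = 52.5930
β = Cov / Var(R_m) = 1.6455 / 52.5930 = 0.0313
E(R) = R_f + β × MRP = 4.22% + 0.0313 × 8.84% = 4.50%

4.50%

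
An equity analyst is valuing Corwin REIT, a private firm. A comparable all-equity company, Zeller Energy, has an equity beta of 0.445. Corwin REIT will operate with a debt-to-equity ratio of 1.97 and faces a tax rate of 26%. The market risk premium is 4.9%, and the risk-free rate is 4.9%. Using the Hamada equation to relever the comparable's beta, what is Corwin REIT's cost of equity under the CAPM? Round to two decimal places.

β_L = β_U × [1 + (1 − t)(D/E)] = 0.445 × [1 + (1 − 0.26) × 1.97]
    = 0.445 × [1 + 0.74 × 1.97] = 0.445 × 2.4578 = 1.0937
E(R) = R_f + β_L × MRP = 4.9% + 1.0937 × 4.9% = 10.26%

10.26%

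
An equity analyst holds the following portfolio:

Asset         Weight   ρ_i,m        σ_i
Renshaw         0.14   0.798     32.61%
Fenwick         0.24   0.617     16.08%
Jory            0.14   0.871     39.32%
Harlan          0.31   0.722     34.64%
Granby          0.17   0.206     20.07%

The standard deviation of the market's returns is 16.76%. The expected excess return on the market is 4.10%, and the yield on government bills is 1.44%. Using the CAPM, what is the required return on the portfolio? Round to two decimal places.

6.16%

β_Renshaw = 0.798 × 32.61% / 16.76% = 1.5527
β_Fenwick = 0.617 × 16.08% / 16.76% = 0.5920
β_Jory = 0.871 × 39.32% / 16.76% = 2.0434
β_Harlan = 0.722 × 34.64% / 16.76% = 1.4922
β_Granby = 0.206 × 20.07% / 16.76% = 0.2467
β_P = Σ w_i β_i = 0.14×1.5527 + 0.24×0.5920 + 0.14×2.0434 + 0.31×1.4922 + 0.17×0.2467 = 1.1501
E(R_P) = R_f + β_P × MRP = 1.44% + 1.1501 × 4.10% = 6.16%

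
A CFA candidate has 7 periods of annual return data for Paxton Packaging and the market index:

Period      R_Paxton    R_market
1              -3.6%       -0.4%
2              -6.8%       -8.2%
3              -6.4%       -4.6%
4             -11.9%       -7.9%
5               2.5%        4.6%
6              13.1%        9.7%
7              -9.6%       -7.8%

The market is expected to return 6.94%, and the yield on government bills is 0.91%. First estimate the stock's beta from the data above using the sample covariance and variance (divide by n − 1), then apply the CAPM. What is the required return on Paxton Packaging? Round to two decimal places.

7.96%

Mean R_i = (-3.6 − 6.8 − 6.4 − 11.9 + 2.5 + 13.1 − 9.6) / 7 = -3.2429%
Mean R_m = (-0.4 − 8.2 − 4.6 − 7.9 + 4.6 + 9.7 − 7.8) / 7 = -2.0857%
Σ(R_i − R̄_i)(R_m − R̄_m) = 346.7543  ⇒  Cov = 346.7543 / 6 = 57.7924
Σ(R_m − R̄_m)² = 296.6086  ⇒  Var(R_m) = 296.6086 / 6 = 49.4348
β = Cov / Var(R_m) = 57.7924 / 49.4348 = 1.1691
MRP = 6.94% − 0.91% = 6.03%
E(R) = R_f + β × MRP = 0.91% + 1.1691 × 6.03% = 7.96%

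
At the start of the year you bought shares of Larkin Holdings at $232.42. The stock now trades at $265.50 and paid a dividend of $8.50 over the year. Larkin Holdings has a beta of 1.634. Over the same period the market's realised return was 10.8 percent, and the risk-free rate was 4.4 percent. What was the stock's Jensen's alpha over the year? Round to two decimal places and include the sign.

Realised HPR = (P1 + D1 − P0) / P0 = (265.50 + 8.50 − 232.42) / 232.42 = 41.58 / 232.42 = 17.8900%
MRP = 10.8% − 4.4% = 6.40%
CAPM required = R_f + β·MRP = 4.4% + 1.634 × 6.4% = 14.8576%
α = realised − required = 17.8900% − 14.8576% = +3.03%

+3.03%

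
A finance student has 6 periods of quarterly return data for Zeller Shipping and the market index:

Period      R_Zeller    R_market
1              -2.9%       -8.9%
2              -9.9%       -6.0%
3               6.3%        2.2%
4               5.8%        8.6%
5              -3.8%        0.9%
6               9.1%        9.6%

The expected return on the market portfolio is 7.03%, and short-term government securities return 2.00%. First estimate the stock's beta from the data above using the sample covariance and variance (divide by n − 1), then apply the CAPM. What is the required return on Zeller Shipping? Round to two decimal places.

Mean R_i = (-2.9 − 9.9 + 6.3 + 5.8 − 3.8 + 9.1) / 6 = 0.7667%
Mean R_m = (-8.9 − 6.0 + 2.2 + 8.6 + 0.9 + 9.6) / 6 = 1.0667%
Σ(R_i − R̄_i)(R_m − R̄_m) = 227.9833  ⇒  Cov = 227.9833 / 5 = 45.5967
Σ(R_m − R̄_m)² = 280.1533  ⇒  Var(R_m) = 280.1533 / 5 = 56.0307
β = Cov / Var(R_m) = 45.5967 / 56.0307 = 0.8138
MRP = 7.03% − 2.00% = 5.03%
E(R) = R_f + β × MRP = 2.00% + 0.8138 × 5.03% = 6.09%

6.09%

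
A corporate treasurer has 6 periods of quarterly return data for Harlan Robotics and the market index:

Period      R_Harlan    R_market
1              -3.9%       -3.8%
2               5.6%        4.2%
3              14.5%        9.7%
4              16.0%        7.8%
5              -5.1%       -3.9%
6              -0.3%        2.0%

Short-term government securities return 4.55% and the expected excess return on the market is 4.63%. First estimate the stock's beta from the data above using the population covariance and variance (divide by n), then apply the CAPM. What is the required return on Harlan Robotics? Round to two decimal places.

11.67%

Mean R_i = (-3.9 + 5.6 + 14.5 + 16.0 − 5.1 − 0.3) / 6 = 4.4667%
Mean R_m = (-3.8 + 4.2 + 9.7 + 7.8 − 3.9 + 2.0) / 6 = 2.6667%
Σ(R_i − R̄_i)(R_m − R̄_m) = 251.6133  ⇒  Cov = 251.6133 / 6 = 41.9356
Σ(R_m − R̄_m)² = 163.5533  ⇒  Var(R_m) = 163.5533 / 6 = 27.2589
β = Cov / Var(R_m) = 41.9356 / 27.2589 = 1.5384
E(R) = R_f + β × MRP = 4.55% + 1.5384 × 4.63% = 11.67%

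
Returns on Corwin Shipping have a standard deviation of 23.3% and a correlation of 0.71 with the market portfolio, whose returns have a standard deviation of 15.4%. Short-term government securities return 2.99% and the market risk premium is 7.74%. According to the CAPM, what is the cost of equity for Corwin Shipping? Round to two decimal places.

β = ρ × σ_i / σ_m = 0.71 × 23.3% / 15.4% = 1.0742
E(R) = 2.99% + 1.0742 × 7.74% = 11.30%

11.30%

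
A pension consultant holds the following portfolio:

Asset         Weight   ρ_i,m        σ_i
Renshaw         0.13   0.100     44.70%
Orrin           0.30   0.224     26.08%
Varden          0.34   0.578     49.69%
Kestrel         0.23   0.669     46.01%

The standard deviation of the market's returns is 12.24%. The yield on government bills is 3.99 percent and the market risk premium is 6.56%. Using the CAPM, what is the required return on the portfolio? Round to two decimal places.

14.27%

β_Renshaw = 0.100 × 44.70% / 12.24% = 0.3652
β_Orrin = 0.224 × 26.08% / 12.24% = 0.4773
β_Varden = 0.578 × 49.69% / 12.24% = 2.3465
β_Kestrel = 0.669 × 46.01% / 12.24% = 2.5148
β_P = Σ w_i β_i = 0.13×0.3652 + 0.30×0.4773 + 0.34×2.3465 + 0.23×2.5148 = 1.5669
E(R_P) = R_f + β_P × MRP = 3.99% + 1.5669 × 6.56% = 14.27%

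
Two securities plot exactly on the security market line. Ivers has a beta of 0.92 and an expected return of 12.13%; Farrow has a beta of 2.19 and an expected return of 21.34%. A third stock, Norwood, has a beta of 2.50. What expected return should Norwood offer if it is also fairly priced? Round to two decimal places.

MRP (SML slope) = (21.34% − 12.13%) / (2.19 − 0.92) = 9.21% / 1.27 = 7.2520%
R_f (intercept) = 12.13% − 0.92 × 7.2520% = 5.4582%
E(R_Norwood) = R_f + β × MRP = 5.4582% + 2.50 × 7.2520% = 23.59%

23.59%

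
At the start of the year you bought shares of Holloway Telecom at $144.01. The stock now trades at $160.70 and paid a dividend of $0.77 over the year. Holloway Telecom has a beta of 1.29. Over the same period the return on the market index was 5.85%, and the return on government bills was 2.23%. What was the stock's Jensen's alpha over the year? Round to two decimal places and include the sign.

+5.22%

Realised HPR = (P1 + D1 − P0) / P0 = (160.70 + 0.77 − 144.01) / 144.01 = 17.46 / 144.01 = 12.1242%
MRP = 5.85% − 2.23% = 3.62%
CAPM required = R_f + β·MRP = 2.23% + 1.29 × 3.62% = 6.8998%
α = realised − required = 12.1242% − 6.8998% = +5.22%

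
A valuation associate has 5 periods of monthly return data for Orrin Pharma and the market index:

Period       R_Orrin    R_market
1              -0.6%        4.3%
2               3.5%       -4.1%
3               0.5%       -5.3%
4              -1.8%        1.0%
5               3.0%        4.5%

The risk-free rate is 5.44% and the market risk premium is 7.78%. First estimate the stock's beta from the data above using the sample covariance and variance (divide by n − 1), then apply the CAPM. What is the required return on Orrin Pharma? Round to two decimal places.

4.68%

Mean R_i = (-0.6 + 3.5 + 0.5 − 1.8 + 3.0) / 5 = 0.9200%
Mean R_m = (4.3 − 4.1 − 5.3 + 1.0 + 4.5) / 5 = 0.0800%
Σ(R_i − R̄_i)(R_m − R̄_m) = -8.2480  ⇒  Cov = -8.2480 / 4 = -2.0620
Σ(R_m − R̄_m)² = 84.6080  ⇒  Var(R_m) = 84.6080 / 4 = 21.1520
β = Cov / Var(R_m) = -2.0620 / 21.1520 = -0.0975
E(R) = R_f + β × MRP = 5.44% + -0.0975 × 7.78% = 4.68%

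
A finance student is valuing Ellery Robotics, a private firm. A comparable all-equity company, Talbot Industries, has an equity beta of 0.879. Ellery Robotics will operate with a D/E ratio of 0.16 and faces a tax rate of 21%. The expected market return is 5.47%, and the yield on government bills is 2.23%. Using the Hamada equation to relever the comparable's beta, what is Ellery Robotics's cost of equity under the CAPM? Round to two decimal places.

5.44%

β_L = β_U × [1 + (1 − t)(D/E)] = 0.879 × [1 + (1 − 0.21) × 0.16]
    = 0.879 × [1 + 0.79 × 0.16] = 0.879 × 1.1264 = 0.9901
MRP = 5.47% − 2.23% = 3.24%
E(R) = R_f + β_L × MRP = 2.23% + 0.9901 × 3.24% = 5.44%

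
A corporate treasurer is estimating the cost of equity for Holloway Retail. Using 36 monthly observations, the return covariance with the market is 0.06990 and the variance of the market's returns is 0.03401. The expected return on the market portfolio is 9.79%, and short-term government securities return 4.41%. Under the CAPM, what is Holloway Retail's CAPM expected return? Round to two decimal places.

β = Cov(R_i, R_m) / Var(R_m) = 0.06990 / 0.03401 = 2.0553
MRP = 9.79% − 4.41% = 5.38%
E(R) = R_f + β × MRP = 4.41% + 2.0553 × 5.38% = 15.47%

15.47%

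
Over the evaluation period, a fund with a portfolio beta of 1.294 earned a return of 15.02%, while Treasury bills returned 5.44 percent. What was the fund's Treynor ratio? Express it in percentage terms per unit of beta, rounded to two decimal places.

7.40%

Treynor = (R_P − R_f) / β_P = (15.02% − 5.44%) / 1.2940 = 9.58% / 1.2940 = 7.40%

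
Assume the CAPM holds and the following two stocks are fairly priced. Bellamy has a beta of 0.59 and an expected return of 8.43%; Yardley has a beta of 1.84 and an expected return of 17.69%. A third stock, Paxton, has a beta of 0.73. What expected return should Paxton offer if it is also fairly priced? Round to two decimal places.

9.47%

MRP (SML slope) = (17.69% − 8.43%) / (1.84 − 0.59) = 9.26% / 1.25 = 7.4080%
R_f (intercept) = 8.43% − 0.59 × 7.4080% = 4.0593%
E(R_Paxton) = R_f + β × MRP = 4.0593% + 0.73 × 7.4080% = 9.47%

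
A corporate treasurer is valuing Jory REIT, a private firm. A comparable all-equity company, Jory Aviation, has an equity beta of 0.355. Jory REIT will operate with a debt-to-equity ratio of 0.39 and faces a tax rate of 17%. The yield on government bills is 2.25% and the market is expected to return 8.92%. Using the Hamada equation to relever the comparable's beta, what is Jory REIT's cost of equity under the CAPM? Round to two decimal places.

5.38%

β_L = β_U × [1 + (1 − t)(D/E)] = 0.355 × [1 + (1 − 0.17) × 0.39]
    = 0.355 × [1 + 0.83 × 0.39] = 0.355 × 1.3237 = 0.4699
MRP = 8.92% − 2.25% = 6.67%
E(R) = R_f + β_L × MRP = 2.25% + 0.4699 × 6.67% = 5.38%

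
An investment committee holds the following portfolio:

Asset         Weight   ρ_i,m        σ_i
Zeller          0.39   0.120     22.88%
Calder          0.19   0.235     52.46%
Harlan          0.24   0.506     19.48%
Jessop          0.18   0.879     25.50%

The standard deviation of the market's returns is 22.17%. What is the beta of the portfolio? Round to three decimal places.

β_Zeller = 0.120 × 22.88% / 22.17% = 0.1238
β_Calder = 0.235 × 52.46% / 22.17% = 0.5561
β_Harlan = 0.506 × 19.48% / 22.17% = 0.4446
β_Jessop = 0.879 × 25.50% / 22.17% = 1.0110
β_P = Σ w_i β_i = 0.39×0.1238 + 0.19×0.5561 + 0.24×0.4446 + 0.18×1.0110 = 0.4426

0.443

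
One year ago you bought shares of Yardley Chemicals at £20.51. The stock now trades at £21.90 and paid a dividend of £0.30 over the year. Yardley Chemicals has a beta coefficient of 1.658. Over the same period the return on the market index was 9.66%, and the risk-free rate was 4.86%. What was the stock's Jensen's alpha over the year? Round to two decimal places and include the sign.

Realised HPR = (P1 + D1 − P0) / P0 = (21.90 + 0.30 − 20.51) / 20.51 = 1.69 / 20.51 = 8.2399%
MRP = 9.66% − 4.86% = 4.80%
CAPM required = R_f + β·MRP = 4.86% + 1.658 × 4.80% = 12.81840%
α = realised − required = 8.2399% − 12.81840% = -4.58%

-4.58%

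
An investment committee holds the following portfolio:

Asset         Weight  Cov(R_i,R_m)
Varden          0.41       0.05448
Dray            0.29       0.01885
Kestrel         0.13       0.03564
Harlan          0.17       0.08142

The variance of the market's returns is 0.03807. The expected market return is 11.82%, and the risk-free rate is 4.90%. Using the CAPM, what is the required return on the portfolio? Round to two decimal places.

13.31%

β_Varden = 0.05448 / 0.03807 = 1.4310
β_Dray = 0.01885 / 0.03807 = 0.4951
β_Kestrel = 0.03564 / 0.03807 = 0.9362
β_Harlan = 0.08142 / 0.03807 = 2.1387
β_P = Σ w_i β_i = 0.41×1.4310 + 0.29×0.4951 + 0.13×0.9362 + 0.17×2.1387 = 1.2156
MRP = 11.82% − 4.90% = 6.92%
E(R_P) = R_f + β_P × MRP = 4.90% + 1.2156 × 6.92% = 13.31%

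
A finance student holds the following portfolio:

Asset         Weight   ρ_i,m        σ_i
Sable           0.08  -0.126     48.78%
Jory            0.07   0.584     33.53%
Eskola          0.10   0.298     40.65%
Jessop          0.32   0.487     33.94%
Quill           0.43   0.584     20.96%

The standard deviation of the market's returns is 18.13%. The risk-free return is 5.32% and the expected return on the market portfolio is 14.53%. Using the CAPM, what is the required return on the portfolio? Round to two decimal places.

11.74%

β_Sable = -0.126 × 48.78% / 18.13% = -0.3390
β_Jory = 0.584 × 33.53% / 18.13% = 1.0801
β_Eskola = 0.298 × 40.65% / 18.13% = 0.6682
β_Jessop = 0.487 × 33.94% / 18.13% = 0.9117
β_Quill = 0.584 × 20.96% / 18.13% = 0.6752
β_P = Σ w_i β_i = 0.08×-0.3390 + 0.07×1.0801 + 0.10×0.6682 + 0.32×0.9117 + 0.43×0.6752 = 0.6974
MRP = 14.53% − 5.32% = 9.21%
E(R_P) = R_f + β_P × MRP = 5.32% + 0.6974 × 9.21% = 11.74%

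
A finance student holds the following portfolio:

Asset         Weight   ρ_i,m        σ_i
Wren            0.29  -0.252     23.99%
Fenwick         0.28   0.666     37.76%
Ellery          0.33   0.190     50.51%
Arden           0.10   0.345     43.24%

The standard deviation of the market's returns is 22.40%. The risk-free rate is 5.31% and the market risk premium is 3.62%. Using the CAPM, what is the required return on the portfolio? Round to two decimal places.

6.92%

β_Wren = -0.252 × 23.99% / 22.40% = -0.2699
β_Fenwick = 0.666 × 37.76% / 22.40% = 1.1227
β_Ellery = 0.190 × 50.51% / 22.40% = 0.4284
β_Arden = 0.345 × 43.24% / 22.40% = 0.6660
β_P = Σ w_i β_i = 0.29×-0.2699 + 0.28×1.1227 + 0.33×0.4284 + 0.10×0.6660 = 0.4441
E(R_P) = R_f + β_P × MRP = 5.31% + 0.4441 × 3.62% = 6.92%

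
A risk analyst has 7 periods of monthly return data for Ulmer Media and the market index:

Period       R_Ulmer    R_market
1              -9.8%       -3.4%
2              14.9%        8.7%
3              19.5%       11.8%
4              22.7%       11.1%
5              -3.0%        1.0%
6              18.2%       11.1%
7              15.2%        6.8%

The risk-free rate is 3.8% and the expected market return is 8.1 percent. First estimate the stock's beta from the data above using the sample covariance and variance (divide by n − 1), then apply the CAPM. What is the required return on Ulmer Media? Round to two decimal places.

Mean R_i = (-9.8 + 14.9 + 19.5 + 22.7 − 3.0 + 18.2 + 15.2) / 7 = 11.1000%
Mean R_m = (-3.4 + 8.7 + 11.8 + 11.1 + 1.0 + 11.1 + 6.8) / 7 = 6.7286%
Σ(R_i − R̄_i)(R_m − R̄_m) = 424.5900  ⇒  Cov = 424.5900 / 6 = 70.7650
Σ(R_m − R̄_m)² = 203.2343  ⇒  Var(R_m) = 203.2343 / 6 = 33.8724
β = Cov / Var(R_m) = 70.7650 / 33.8724 = 2.0892
MRP = 8.1% − 3.8% = 4.30%
E(R) = R_f + β × MRP = 3.8% + 2.0892 × 4.3% = 12.78%

12.78%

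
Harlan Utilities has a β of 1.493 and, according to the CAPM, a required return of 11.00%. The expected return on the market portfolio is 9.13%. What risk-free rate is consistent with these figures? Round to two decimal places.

5.34%

E(R) = R_f + β(E(R_m) − R_f) = R_f(1 − β) + β·E(R_m)
11.00% = R_f × (1 − 1.493) + 1.493 × 9.13%
11.00% = R_f × -0.493 + 13.63109%
R_f = (11.00% − 13.63109%) / -0.493 = 5.34%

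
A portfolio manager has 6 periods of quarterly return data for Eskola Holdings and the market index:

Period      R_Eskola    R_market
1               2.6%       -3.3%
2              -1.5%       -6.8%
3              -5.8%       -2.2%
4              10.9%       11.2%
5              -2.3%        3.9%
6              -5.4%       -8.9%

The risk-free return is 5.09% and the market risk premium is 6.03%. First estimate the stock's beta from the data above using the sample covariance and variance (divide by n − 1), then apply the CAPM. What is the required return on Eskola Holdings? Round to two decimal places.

Mean R_i = (2.6 − 1.5 − 5.8 + 10.9 − 2.3 − 5.4) / 6 = -0.2500%
Mean R_m = (-3.3 − 6.8 − 2.2 + 11.2 + 3.9 − 8.9) / 6 = -1.0167%
Σ(R_i − R̄_i)(R_m − R̄_m) = 174.0250  ⇒  Cov = 174.0250 / 5 = 34.8050
Σ(R_m − R̄_m)² = 275.6283  ⇒  Var(R_m) = 275.6283 / 5 = 55.1257
β = Cov / Var(R_m) = 34.8050 / 55.1257 = 0.6314
E(R) = R_f + β × MRP = 5.09% + 0.6314 × 6.03% = 8.90%

8.90%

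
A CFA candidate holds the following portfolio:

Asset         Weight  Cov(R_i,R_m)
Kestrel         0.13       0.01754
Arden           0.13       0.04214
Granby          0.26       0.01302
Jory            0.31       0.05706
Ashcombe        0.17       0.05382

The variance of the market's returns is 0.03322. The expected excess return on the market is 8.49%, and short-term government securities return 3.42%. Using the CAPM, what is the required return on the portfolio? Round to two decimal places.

β_Kestrel = 0.01754 / 0.03322 = 0.5280
β_Arden = 0.04214 / 0.03322 = 1.2685
β_Granby = 0.01302 / 0.03322 = 0.3919
β_Jory = 0.05706 / 0.03322 = 1.7176
β_Ashcombe = 0.05382 / 0.03322 = 1.6201
β_P = Σ w_i β_i = 0.13×0.5280 + 0.13×1.2685 + 0.26×0.3919 + 0.31×1.7176 + 0.17×1.6201 = 1.1433
E(R_P) = R_f + β_P × MRP = 3.42% + 1.1433 × 8.49% = 13.13%

13.13%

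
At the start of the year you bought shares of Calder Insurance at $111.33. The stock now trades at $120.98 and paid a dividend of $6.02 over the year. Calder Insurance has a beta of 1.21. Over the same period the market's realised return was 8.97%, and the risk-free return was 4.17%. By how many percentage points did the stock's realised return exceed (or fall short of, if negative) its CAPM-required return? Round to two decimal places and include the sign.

Realised HPR = (P1 + D1 − P0) / P0 = (120.98 + 6.02 − 111.33) / 111.33 = 15.67 / 111.33 = 14.0753%
MRP = 8.97% − 4.17% = 4.80%
CAPM required = R_f + β·MRP = 4.17% + 1.21 × 4.80% = 9.9780%
α = realised − required = 14.0753% − 9.9780% = +4.10%

+4.10%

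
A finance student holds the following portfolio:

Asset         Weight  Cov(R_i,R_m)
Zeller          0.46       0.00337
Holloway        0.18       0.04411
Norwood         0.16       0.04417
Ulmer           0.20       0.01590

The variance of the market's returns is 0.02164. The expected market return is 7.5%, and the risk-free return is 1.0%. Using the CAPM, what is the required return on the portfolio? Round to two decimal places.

β_Zeller = 0.00337 / 0.02164 = 0.1557
β_Holloway = 0.04411 / 0.02164 = 2.0384
β_Norwood = 0.04417 / 0.02164 = 2.0411
β_Ulmer = 0.01590 / 0.02164 = 0.7348
β_P = Σ w_i β_i = 0.46×0.1557 + 0.18×2.0384 + 0.16×2.0411 + 0.20×0.7348 = 0.9121
MRP = 7.5% − 1.0% = 6.50%
E(R_P) = R_f + β_P × MRP = 1.0% + 0.9121 × 6.5% = 6.93%

6.93%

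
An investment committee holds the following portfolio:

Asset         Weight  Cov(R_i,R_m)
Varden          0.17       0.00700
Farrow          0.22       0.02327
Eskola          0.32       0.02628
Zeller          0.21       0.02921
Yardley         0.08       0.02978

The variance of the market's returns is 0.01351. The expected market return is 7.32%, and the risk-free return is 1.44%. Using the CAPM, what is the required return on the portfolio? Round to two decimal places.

β_Varden = 0.00700 / 0.01351 = 0.5181
β_Farrow = 0.02327 / 0.01351 = 1.7224
β_Eskola = 0.02628 / 0.01351 = 1.9452
β_Zeller = 0.02921 / 0.01351 = 2.1621
β_Yardley = 0.02978 / 0.01351 = 2.2043
β_P = Σ w_i β_i = 0.17×0.5181 + 0.22×1.7224 + 0.32×1.9452 + 0.21×2.1621 + 0.08×2.2043 = 1.7199
MRP = 7.32% − 1.44% = 5.88%
E(R_P) = R_f + β_P × MRP = 1.44% + 1.7199 × 5.88% = 11.55%

11.55%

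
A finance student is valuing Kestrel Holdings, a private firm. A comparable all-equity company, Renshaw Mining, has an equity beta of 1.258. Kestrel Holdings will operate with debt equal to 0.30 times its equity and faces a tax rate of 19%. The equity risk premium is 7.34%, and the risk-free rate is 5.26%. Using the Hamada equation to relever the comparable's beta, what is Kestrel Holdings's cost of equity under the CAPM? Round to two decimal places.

β_L = β_U × [1 + (1 − t)(D/E)] = 1.258 × [1 + (1 − 0.19) × 0.30]
    = 1.258 × [1 + 0.81 × 0.30] = 1.258 × 1.2430 = 1.5637
E(R) = R_f + β_L × MRP = 5.26% + 1.5637 × 7.34% = 16.74%

16.74%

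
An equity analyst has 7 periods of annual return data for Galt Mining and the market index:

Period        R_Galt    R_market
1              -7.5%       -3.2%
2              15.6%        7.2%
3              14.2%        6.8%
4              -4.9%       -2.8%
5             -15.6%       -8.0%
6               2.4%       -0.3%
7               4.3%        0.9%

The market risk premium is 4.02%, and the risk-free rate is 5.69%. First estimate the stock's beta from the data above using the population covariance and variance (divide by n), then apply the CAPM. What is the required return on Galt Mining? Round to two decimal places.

13.99%

Mean R_i = (-7.5 + 15.6 + 14.2 − 4.9 − 15.6 + 2.4 + 4.3) / 7 = 1.2143%
Mean R_m = (-3.2 + 7.2 + 6.8 − 2.8 − 8.0 − 0.3 + 0.9) / 7 = 0.0857%
Σ(R_i − R̄_i)(R_m − R̄_m) = 373.8214  ⇒  Cov = 373.8214 / 7 = 53.4031
Σ(R_m − R̄_m)² = 181.0086  ⇒  Var(R_m) = 181.0086 / 7 = 25.8584
β = Cov / Var(R_m) = 53.4031 / 25.8584 = 2.0652
E(R) = R_f + β × MRP = 5.69% + 2.0652 × 4.02% = 13.99%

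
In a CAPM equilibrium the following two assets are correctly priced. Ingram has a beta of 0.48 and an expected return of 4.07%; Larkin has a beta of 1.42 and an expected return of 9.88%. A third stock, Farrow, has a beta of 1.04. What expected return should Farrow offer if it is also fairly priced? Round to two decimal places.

MRP (SML slope) = (9.88% − 4.07%) / (1.42 − 0.48) = 5.81% / 0.94 = 6.1809%
R_f (intercept) = 4.07% − 0.48 × 6.1809% = 1.1032%
E(R_Farrow) = R_f + β × MRP = 1.1032% + 1.04 × 6.1809% = 7.53%

7.53%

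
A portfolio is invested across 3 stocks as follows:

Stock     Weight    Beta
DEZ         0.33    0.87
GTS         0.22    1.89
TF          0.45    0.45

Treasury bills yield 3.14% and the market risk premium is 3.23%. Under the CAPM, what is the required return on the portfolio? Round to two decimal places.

6.06%

β_P = Σ w_i β_i = 0.33×0.87 + 0.22×1.89 + 0.45×0.45 = 0.9054
E(R_P) = R_f + β_P × MRP = 3.14% + 0.9054 × 3.23% = 6.06%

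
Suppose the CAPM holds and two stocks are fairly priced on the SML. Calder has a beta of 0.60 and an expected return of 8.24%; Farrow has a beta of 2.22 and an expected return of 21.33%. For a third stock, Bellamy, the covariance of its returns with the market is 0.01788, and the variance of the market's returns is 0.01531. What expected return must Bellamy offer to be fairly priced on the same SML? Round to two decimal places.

12.83%

MRP = (21.33% − 8.24%) / (2.22 − 0.60) = 8.0802%
R_f = 8.24% − 0.60 × 8.0802% = 3.3919%
β_Bellamy = Cov / Var(R_m) = 0.01788 / 0.01531 = 1.1679
E(R_Bellamy) = R_f + β × MRP = 3.3919% + 1.1679 × 8.0802% = 12.83%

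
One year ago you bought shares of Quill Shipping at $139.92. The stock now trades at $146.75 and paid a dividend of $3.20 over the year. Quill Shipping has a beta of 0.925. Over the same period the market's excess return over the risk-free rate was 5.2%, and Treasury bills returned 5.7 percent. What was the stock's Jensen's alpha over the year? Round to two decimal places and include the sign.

-3.34%

Realised HPR = (P1 + D1 − P0) / P0 = (146.75 + 3.20 − 139.92) / 139.92 = 10.03 / 139.92 = 7.1684%
CAPM required = R_f + β·MRP = 5.7% + 0.925 × 5.2% = 10.5100%
α = realised − required = 7.1684% − 10.5100% = -3.34%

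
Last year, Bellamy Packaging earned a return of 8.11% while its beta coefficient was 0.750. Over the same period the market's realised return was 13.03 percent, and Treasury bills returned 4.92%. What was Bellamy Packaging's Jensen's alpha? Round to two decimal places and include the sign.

Market excess return = 13.03% − 4.92% = 8.11%
CAPM benchmark = R_f + β(R_m − R_f) = 4.92% + 0.750 × 8.11% = 11.00250%
α = actual − benchmark = 8.11% − 11.00250% = -2.89%

-2.89%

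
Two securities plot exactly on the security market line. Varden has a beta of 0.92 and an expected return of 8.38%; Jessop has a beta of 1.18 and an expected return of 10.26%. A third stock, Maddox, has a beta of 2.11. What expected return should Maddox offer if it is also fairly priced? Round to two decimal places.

16.98%

MRP (SML slope) = (10.26% − 8.38%) / (1.18 − 0.92) = 1.88% / 0.26 = 7.2308%
R_f (intercept) = 8.38% − 0.92 × 7.2308% = 1.7277%
E(R_Maddox) = R_f + β × MRP = 1.7277% + 2.11 × 7.2308% = 16.98%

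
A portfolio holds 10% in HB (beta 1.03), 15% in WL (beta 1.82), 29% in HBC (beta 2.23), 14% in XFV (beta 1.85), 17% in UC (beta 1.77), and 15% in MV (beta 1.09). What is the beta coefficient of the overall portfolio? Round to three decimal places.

β_P = Σ w_i β_i = 0.10×1.03 + 0.15×1.82 + 0.29×2.23 + 0.14×1.85 + 0.17×1.77 + 0.15×1.09 = 1.7461

1.746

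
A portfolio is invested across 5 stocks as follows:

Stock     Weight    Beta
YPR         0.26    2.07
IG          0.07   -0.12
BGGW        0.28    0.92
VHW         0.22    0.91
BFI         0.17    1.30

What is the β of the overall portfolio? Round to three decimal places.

1.209

β_P = Σ w_i β_i = 0.26×2.07 + 0.07×-0.12 + 0.28×0.92 + 0.22×0.91 + 0.17×1.30 = 1.2086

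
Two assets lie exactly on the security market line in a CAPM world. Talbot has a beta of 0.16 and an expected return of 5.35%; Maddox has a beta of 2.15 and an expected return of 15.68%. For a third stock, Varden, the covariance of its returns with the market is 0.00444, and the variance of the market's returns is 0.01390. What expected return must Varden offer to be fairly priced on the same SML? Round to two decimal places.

6.18%

MRP = (15.68% − 5.35%) / (2.15 − 0.16) = 5.1910%
R_f = 5.35% − 0.16 × 5.1910% = 4.5194%
β_Varden = Cov / Var(R_m) = 0.00444 / 0.01390 = 0.3194
E(R_Varden) = R_f + β × MRP = 4.5194% + 0.3194 × 5.1910% = 6.18%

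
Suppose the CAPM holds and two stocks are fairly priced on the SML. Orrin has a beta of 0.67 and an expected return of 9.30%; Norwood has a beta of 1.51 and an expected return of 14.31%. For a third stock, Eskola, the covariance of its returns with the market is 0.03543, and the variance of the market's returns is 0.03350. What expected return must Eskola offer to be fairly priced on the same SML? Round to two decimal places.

MRP = (14.31% − 9.30%) / (1.51 − 0.67) = 5.9643%
R_f = 9.30% − 0.67 × 5.9643% = 5.3039%
β_Eskola = Cov / Var(R_m) = 0.03543 / 0.03350 = 1.0576
E(R_Eskola) = R_f + β × MRP = 5.3039% + 1.0576 × 5.9643% = 11.61%

11.61%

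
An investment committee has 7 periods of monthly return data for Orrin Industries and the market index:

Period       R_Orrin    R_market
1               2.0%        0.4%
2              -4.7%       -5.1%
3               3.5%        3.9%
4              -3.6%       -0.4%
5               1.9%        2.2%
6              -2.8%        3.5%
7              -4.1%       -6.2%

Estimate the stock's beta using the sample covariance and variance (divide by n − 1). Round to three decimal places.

0.598

Mean R_i = (2.0 − 4.7 + 3.5 − 3.6 + 1.9 − 2.8 − 4.1) / 7 = -1.1143%
Mean R_m = (0.4 − 5.1 + 3.9 − 0.4 + 2.2 + 3.5 − 6.2) / 7 = -0.2429%
Σ(R_i − R̄_i)(R_m − R̄_m) = 57.7657  ⇒  Cov = 57.7657 / 6 = 9.6276
Σ(R_m − R̄_m)² = 96.6571  ⇒  Var(R_m) = 96.6571 / 6 = 16.1095
β = Cov / Var(R_m) = 9.6276 / 16.1095 = 0.5976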